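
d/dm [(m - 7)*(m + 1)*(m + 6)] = 3*m^2 - 43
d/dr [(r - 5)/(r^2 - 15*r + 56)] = (r^2 - 15*r - (r - 5)*(2*r - 15) + 56)/(r^2 - 15*r + 56)^2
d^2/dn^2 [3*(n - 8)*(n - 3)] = 6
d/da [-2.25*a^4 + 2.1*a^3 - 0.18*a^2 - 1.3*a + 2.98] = -9.0*a^3 + 6.3*a^2 - 0.36*a - 1.3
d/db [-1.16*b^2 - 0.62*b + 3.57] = -2.32*b - 0.62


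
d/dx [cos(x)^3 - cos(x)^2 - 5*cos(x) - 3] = (-3*cos(x)^2 + 2*cos(x) + 5)*sin(x)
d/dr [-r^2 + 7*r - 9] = 7 - 2*r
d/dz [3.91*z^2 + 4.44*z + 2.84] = 7.82*z + 4.44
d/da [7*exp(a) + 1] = 7*exp(a)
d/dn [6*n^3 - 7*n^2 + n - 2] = 18*n^2 - 14*n + 1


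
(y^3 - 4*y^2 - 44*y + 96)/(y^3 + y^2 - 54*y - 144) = (y - 2)/(y + 3)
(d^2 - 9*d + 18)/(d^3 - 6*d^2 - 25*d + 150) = (d - 3)/(d^2 - 25)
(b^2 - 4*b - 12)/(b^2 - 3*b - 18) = (b + 2)/(b + 3)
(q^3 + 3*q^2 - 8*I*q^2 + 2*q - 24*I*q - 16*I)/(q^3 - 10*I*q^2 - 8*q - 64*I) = (q^2 + 3*q + 2)/(q^2 - 2*I*q + 8)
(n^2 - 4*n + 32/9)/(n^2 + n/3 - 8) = (n - 4/3)/(n + 3)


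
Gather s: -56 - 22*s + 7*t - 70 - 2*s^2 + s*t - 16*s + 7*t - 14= -2*s^2 + s*(t - 38) + 14*t - 140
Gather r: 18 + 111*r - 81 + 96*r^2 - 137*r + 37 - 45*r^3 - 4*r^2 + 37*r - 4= -45*r^3 + 92*r^2 + 11*r - 30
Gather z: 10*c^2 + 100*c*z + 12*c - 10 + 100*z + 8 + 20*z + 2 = 10*c^2 + 12*c + z*(100*c + 120)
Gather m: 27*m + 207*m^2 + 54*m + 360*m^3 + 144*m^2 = 360*m^3 + 351*m^2 + 81*m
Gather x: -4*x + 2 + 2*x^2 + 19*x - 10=2*x^2 + 15*x - 8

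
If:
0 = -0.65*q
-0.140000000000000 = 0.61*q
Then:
No Solution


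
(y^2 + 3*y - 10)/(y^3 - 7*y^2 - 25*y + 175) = (y - 2)/(y^2 - 12*y + 35)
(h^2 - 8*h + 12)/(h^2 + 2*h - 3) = (h^2 - 8*h + 12)/(h^2 + 2*h - 3)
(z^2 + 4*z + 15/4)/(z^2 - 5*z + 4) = (z^2 + 4*z + 15/4)/(z^2 - 5*z + 4)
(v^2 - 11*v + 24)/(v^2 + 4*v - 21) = (v - 8)/(v + 7)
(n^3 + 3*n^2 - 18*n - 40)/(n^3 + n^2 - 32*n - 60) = (n - 4)/(n - 6)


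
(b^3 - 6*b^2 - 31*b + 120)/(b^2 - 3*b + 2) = (b^3 - 6*b^2 - 31*b + 120)/(b^2 - 3*b + 2)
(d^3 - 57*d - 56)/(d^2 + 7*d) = d - 7 - 8/d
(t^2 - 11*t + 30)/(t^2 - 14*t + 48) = (t - 5)/(t - 8)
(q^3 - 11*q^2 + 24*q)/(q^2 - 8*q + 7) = q*(q^2 - 11*q + 24)/(q^2 - 8*q + 7)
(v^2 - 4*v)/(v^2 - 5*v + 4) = v/(v - 1)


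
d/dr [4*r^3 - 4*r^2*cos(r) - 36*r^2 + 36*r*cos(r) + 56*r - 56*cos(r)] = 4*r^2*sin(r) + 12*r^2 - 36*r*sin(r) - 8*r*cos(r) - 72*r + 56*sin(r) + 36*cos(r) + 56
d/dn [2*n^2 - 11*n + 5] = 4*n - 11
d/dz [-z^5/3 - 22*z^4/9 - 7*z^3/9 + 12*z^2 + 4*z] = -5*z^4/3 - 88*z^3/9 - 7*z^2/3 + 24*z + 4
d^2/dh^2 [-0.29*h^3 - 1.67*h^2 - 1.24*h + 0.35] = -1.74*h - 3.34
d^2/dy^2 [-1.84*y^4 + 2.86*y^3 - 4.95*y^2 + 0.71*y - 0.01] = -22.08*y^2 + 17.16*y - 9.9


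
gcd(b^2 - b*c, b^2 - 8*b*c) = b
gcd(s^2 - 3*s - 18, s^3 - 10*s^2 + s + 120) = s + 3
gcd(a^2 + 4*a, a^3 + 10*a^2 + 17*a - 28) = a + 4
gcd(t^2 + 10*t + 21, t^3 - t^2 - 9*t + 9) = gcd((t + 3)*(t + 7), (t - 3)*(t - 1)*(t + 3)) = t + 3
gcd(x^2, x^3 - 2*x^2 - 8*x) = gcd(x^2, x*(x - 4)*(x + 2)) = x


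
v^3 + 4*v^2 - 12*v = v*(v - 2)*(v + 6)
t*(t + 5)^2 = t^3 + 10*t^2 + 25*t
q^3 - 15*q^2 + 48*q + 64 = (q - 8)^2*(q + 1)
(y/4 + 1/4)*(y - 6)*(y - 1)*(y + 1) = y^4/4 - 5*y^3/4 - 7*y^2/4 + 5*y/4 + 3/2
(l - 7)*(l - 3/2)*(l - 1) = l^3 - 19*l^2/2 + 19*l - 21/2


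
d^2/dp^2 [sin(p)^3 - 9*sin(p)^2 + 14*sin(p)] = -9*sin(p)^3 + 36*sin(p)^2 - 8*sin(p) - 18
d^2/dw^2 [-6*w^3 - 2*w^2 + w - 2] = -36*w - 4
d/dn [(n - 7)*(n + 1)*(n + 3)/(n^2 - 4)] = (n^4 + 13*n^2 + 66*n + 100)/(n^4 - 8*n^2 + 16)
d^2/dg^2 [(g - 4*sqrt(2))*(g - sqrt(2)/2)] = 2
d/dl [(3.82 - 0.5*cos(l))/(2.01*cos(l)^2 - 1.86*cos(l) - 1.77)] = (-1.005*cos(l)^2 + 15.3564*cos(l) - 7.9902)*sin(l)/(4.0401*cos(l)^4 - 7.4772*cos(l)^3 - 3.6558*cos(l)^2 + 6.5844*cos(l) + 3.1329)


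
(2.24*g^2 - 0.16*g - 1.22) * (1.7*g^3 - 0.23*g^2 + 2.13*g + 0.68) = 3.808*g^5 - 0.7872*g^4 + 2.734*g^3 + 1.463*g^2 - 2.7074*g - 0.8296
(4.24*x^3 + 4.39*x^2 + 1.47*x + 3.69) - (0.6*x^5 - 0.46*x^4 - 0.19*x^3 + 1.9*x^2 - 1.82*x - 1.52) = -0.6*x^5 + 0.46*x^4 + 4.43*x^3 + 2.49*x^2 + 3.29*x + 5.21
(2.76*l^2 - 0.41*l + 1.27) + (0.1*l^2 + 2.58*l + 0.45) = 2.86*l^2 + 2.17*l + 1.72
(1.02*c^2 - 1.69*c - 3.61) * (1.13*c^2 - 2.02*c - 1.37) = 1.1526*c^4 - 3.9701*c^3 - 2.0629*c^2 + 9.6075*c + 4.9457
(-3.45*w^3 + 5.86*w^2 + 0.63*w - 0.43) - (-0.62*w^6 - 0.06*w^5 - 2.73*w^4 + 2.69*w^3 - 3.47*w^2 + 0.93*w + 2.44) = 0.62*w^6 + 0.06*w^5 + 2.73*w^4 - 6.14*w^3 + 9.33*w^2 - 0.3*w - 2.87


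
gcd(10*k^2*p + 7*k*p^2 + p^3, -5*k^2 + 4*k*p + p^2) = 5*k + p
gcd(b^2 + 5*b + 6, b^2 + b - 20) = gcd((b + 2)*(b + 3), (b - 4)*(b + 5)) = 1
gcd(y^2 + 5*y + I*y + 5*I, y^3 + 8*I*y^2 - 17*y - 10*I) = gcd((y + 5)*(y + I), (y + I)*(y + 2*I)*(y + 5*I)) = y + I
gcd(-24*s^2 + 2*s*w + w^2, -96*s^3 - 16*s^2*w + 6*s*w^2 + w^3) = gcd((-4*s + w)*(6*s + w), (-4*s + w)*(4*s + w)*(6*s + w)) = 24*s^2 - 2*s*w - w^2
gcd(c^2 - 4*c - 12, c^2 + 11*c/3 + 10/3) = c + 2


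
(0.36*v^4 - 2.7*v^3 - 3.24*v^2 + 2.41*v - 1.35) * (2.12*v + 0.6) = 0.7632*v^5 - 5.508*v^4 - 8.4888*v^3 + 3.1652*v^2 - 1.416*v - 0.81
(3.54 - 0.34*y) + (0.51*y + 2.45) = 0.17*y + 5.99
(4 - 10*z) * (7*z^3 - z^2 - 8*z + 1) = -70*z^4 + 38*z^3 + 76*z^2 - 42*z + 4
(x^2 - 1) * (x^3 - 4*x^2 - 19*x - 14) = x^5 - 4*x^4 - 20*x^3 - 10*x^2 + 19*x + 14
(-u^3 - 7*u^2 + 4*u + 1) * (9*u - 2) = -9*u^4 - 61*u^3 + 50*u^2 + u - 2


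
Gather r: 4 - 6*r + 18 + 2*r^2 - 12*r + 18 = 2*r^2 - 18*r + 40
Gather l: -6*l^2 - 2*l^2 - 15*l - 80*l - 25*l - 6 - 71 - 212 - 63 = -8*l^2 - 120*l - 352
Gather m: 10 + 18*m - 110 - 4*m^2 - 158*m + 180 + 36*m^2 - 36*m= 32*m^2 - 176*m + 80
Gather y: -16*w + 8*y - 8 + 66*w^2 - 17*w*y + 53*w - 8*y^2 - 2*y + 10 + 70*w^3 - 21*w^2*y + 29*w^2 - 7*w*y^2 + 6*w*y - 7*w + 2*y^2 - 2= 70*w^3 + 95*w^2 + 30*w + y^2*(-7*w - 6) + y*(-21*w^2 - 11*w + 6)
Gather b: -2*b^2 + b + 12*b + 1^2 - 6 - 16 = -2*b^2 + 13*b - 21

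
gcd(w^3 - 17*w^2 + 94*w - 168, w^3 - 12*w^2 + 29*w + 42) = w^2 - 13*w + 42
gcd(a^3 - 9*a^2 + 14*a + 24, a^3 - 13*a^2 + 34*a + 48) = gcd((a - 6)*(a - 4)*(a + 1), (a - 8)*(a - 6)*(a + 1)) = a^2 - 5*a - 6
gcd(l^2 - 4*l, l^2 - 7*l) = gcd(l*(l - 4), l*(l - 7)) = l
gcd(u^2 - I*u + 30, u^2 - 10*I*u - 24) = u - 6*I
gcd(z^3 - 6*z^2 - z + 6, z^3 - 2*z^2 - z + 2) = z^2 - 1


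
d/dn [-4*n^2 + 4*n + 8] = 4 - 8*n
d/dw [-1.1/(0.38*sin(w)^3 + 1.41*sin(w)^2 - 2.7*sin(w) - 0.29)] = (1.254*sin(w)^2 + 3.102*sin(w) - 2.97)*cos(w)/(0.38*sin(w)^3 + 1.41*sin(w)^2 - 2.7*sin(w) - 0.29)^2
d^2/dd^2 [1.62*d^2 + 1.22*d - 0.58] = 3.24000000000000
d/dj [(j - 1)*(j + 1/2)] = 2*j - 1/2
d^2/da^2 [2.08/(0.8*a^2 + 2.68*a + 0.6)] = (-2.6624*a^2 - 8.91904*a + 2.08*(1.6*a + 2.68)*(3.2*a + 5.36) - 1.9968)/(0.8*a^2 + 2.68*a + 0.6)^3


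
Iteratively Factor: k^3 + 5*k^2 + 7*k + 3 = (k + 1)*(k^2 + 4*k + 3) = (k + 1)*(k + 3)*(k + 1)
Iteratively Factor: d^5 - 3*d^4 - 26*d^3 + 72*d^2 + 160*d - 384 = (d - 4)*(d^4 + d^3 - 22*d^2 - 16*d + 96) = (d - 4)^2*(d^3 + 5*d^2 - 2*d - 24) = (d - 4)^2*(d + 3)*(d^2 + 2*d - 8) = (d - 4)^2*(d + 3)*(d + 4)*(d - 2)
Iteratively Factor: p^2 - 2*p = (p)*(p - 2)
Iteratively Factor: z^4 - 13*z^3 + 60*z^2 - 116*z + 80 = (z - 5)*(z^3 - 8*z^2 + 20*z - 16) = (z - 5)*(z - 2)*(z^2 - 6*z + 8) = (z - 5)*(z - 4)*(z - 2)*(z - 2)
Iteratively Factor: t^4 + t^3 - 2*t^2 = (t - 1)*(t^3 + 2*t^2) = t*(t - 1)*(t^2 + 2*t) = t*(t - 1)*(t + 2)*(t)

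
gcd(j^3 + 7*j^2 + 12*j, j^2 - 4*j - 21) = j + 3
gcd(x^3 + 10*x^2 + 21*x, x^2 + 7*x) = x^2 + 7*x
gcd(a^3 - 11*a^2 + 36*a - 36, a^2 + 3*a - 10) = a - 2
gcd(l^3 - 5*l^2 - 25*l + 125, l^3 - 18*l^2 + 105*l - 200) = l^2 - 10*l + 25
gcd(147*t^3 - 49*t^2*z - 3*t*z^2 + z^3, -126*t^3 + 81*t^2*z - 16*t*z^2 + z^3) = 21*t^2 - 10*t*z + z^2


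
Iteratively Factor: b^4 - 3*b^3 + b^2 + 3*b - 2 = (b - 1)*(b^3 - 2*b^2 - b + 2) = (b - 2)*(b - 1)*(b^2 - 1) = (b - 2)*(b - 1)*(b + 1)*(b - 1)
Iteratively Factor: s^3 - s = (s - 1)*(s^2 + s) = (s - 1)*(s + 1)*(s)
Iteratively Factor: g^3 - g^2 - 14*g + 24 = (g - 2)*(g^2 + g - 12) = (g - 2)*(g + 4)*(g - 3)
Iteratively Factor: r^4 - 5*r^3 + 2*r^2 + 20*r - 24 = (r - 2)*(r^3 - 3*r^2 - 4*r + 12) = (r - 3)*(r - 2)*(r^2 - 4) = (r - 3)*(r - 2)*(r + 2)*(r - 2)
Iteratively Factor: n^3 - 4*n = (n + 2)*(n^2 - 2*n) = (n - 2)*(n + 2)*(n)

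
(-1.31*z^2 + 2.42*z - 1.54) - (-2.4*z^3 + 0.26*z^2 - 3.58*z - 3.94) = 2.4*z^3 - 1.57*z^2 + 6.0*z + 2.4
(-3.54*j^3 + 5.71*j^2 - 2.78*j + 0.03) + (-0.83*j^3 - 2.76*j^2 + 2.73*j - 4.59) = -4.37*j^3 + 2.95*j^2 - 0.0499999999999998*j - 4.56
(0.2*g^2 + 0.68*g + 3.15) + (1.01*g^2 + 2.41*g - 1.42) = 1.21*g^2 + 3.09*g + 1.73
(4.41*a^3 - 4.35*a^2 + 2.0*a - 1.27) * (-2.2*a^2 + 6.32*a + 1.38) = -9.702*a^5 + 37.4412*a^4 - 25.8062*a^3 + 9.431*a^2 - 5.2664*a - 1.7526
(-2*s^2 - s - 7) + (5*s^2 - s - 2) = 3*s^2 - 2*s - 9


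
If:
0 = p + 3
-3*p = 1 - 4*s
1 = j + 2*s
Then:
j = 5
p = -3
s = -2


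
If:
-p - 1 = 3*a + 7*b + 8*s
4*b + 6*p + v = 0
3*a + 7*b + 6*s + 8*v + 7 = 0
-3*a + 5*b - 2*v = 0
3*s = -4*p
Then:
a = 3119/7668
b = -181/2556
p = 38/213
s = -152/639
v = -503/639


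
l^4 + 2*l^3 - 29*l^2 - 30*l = l*(l - 5)*(l + 1)*(l + 6)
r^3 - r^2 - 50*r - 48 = (r - 8)*(r + 1)*(r + 6)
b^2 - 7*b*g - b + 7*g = (b - 1)*(b - 7*g)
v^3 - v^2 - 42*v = v*(v - 7)*(v + 6)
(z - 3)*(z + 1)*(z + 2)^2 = z^4 + 2*z^3 - 7*z^2 - 20*z - 12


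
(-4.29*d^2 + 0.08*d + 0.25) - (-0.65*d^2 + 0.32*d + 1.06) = -3.64*d^2 - 0.24*d - 0.81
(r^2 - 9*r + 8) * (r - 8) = r^3 - 17*r^2 + 80*r - 64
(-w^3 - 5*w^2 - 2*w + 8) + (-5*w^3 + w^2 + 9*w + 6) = -6*w^3 - 4*w^2 + 7*w + 14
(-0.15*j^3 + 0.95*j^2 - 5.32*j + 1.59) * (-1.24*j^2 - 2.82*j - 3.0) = 0.186*j^5 - 0.755*j^4 + 4.3678*j^3 + 10.1808*j^2 + 11.4762*j - 4.77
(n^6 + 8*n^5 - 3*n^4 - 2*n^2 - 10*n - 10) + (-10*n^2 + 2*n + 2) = n^6 + 8*n^5 - 3*n^4 - 12*n^2 - 8*n - 8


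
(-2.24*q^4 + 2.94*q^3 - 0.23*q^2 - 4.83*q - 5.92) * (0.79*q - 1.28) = -1.7696*q^5 + 5.1898*q^4 - 3.9449*q^3 - 3.5213*q^2 + 1.5056*q + 7.5776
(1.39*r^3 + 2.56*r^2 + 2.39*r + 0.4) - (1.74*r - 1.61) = 1.39*r^3 + 2.56*r^2 + 0.65*r + 2.01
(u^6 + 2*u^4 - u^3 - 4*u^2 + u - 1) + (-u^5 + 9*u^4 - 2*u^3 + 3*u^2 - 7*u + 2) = u^6 - u^5 + 11*u^4 - 3*u^3 - u^2 - 6*u + 1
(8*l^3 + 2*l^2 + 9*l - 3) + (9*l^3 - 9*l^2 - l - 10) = 17*l^3 - 7*l^2 + 8*l - 13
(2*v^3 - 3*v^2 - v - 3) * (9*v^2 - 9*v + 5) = 18*v^5 - 45*v^4 + 28*v^3 - 33*v^2 + 22*v - 15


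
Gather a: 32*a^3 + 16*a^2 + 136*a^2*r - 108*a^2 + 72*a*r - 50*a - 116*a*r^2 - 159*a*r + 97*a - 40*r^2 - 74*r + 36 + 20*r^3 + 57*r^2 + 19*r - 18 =32*a^3 + a^2*(136*r - 92) + a*(-116*r^2 - 87*r + 47) + 20*r^3 + 17*r^2 - 55*r + 18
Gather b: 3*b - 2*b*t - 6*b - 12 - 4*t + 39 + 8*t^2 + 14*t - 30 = b*(-2*t - 3) + 8*t^2 + 10*t - 3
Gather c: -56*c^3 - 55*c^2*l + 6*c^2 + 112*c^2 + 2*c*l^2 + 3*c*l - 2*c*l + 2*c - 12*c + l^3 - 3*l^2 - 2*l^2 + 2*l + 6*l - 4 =-56*c^3 + c^2*(118 - 55*l) + c*(2*l^2 + l - 10) + l^3 - 5*l^2 + 8*l - 4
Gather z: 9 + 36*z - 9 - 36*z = 0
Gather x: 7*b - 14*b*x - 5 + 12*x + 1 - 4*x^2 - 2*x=7*b - 4*x^2 + x*(10 - 14*b) - 4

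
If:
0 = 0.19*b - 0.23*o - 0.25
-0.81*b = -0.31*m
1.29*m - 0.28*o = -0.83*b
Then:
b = -0.08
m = -0.20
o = -1.15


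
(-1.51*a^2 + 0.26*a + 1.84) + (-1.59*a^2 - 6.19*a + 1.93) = -3.1*a^2 - 5.93*a + 3.77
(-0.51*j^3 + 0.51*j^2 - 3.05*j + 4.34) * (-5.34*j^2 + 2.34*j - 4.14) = 2.7234*j^5 - 3.9168*j^4 + 19.5918*j^3 - 32.424*j^2 + 22.7826*j - 17.9676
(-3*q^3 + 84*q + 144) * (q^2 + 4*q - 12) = -3*q^5 - 12*q^4 + 120*q^3 + 480*q^2 - 432*q - 1728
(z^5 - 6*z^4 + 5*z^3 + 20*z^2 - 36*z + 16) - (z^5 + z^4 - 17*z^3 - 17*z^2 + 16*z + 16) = -7*z^4 + 22*z^3 + 37*z^2 - 52*z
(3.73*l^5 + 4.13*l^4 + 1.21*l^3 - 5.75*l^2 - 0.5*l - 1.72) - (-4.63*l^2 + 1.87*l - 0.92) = 3.73*l^5 + 4.13*l^4 + 1.21*l^3 - 1.12*l^2 - 2.37*l - 0.8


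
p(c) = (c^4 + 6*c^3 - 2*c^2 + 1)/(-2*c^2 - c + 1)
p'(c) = (4*c + 1)*(c^4 + 6*c^3 - 2*c^2 + 1)/(-2*c^2 - c + 1)^2 + (4*c^3 + 18*c^2 - 4*c)/(-2*c^2 - c + 1)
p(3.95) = -17.07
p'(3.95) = -6.58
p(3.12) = -11.97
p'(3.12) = -5.69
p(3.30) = -13.02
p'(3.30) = -5.89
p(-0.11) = 0.89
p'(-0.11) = 1.06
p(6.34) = -35.76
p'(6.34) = -9.04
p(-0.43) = 0.18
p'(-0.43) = 4.34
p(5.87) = -31.62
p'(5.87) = -8.56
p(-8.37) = -9.57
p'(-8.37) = 5.66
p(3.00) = -11.30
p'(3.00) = -5.56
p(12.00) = -103.07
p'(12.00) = -14.73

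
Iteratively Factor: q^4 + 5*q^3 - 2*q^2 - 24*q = (q)*(q^3 + 5*q^2 - 2*q - 24) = q*(q + 4)*(q^2 + q - 6) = q*(q + 3)*(q + 4)*(q - 2)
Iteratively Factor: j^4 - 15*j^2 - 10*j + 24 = (j - 1)*(j^3 + j^2 - 14*j - 24) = (j - 1)*(j + 3)*(j^2 - 2*j - 8) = (j - 4)*(j - 1)*(j + 3)*(j + 2)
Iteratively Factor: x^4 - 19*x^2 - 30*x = (x)*(x^3 - 19*x - 30) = x*(x + 3)*(x^2 - 3*x - 10) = x*(x - 5)*(x + 3)*(x + 2)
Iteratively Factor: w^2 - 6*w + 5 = (w - 5)*(w - 1)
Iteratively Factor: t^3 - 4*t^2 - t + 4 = (t - 1)*(t^2 - 3*t - 4) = (t - 4)*(t - 1)*(t + 1)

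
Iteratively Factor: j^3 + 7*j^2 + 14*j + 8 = (j + 4)*(j^2 + 3*j + 2) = (j + 1)*(j + 4)*(j + 2)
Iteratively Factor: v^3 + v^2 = (v + 1)*(v^2) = v*(v + 1)*(v)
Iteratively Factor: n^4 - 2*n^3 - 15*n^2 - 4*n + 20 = (n - 5)*(n^3 + 3*n^2 - 4) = (n - 5)*(n + 2)*(n^2 + n - 2) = (n - 5)*(n - 1)*(n + 2)*(n + 2)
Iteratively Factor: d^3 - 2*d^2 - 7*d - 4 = (d + 1)*(d^2 - 3*d - 4) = (d + 1)^2*(d - 4)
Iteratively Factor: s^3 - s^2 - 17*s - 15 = (s + 3)*(s^2 - 4*s - 5) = (s + 1)*(s + 3)*(s - 5)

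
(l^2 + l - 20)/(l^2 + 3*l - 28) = (l + 5)/(l + 7)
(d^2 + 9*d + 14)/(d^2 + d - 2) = (d + 7)/(d - 1)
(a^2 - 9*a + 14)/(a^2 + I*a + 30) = (a^2 - 9*a + 14)/(a^2 + I*a + 30)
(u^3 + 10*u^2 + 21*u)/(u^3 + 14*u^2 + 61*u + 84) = u/(u + 4)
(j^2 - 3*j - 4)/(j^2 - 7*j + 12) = (j + 1)/(j - 3)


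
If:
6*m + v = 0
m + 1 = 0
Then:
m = -1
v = 6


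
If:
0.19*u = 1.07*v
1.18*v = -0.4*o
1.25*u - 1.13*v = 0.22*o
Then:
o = 0.00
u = 0.00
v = 0.00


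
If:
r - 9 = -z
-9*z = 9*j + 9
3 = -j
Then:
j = -3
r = 7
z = 2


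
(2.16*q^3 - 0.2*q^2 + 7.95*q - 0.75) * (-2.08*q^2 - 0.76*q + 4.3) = -4.4928*q^5 - 1.2256*q^4 - 7.096*q^3 - 5.342*q^2 + 34.755*q - 3.225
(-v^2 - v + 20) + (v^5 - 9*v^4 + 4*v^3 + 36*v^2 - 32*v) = v^5 - 9*v^4 + 4*v^3 + 35*v^2 - 33*v + 20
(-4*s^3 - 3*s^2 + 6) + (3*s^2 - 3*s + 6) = -4*s^3 - 3*s + 12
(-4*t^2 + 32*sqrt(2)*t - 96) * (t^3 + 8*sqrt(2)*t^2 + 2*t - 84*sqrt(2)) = -4*t^5 + 408*t^3 - 368*sqrt(2)*t^2 - 5568*t + 8064*sqrt(2)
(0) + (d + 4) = d + 4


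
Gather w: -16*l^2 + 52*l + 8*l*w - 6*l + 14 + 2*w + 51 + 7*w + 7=-16*l^2 + 46*l + w*(8*l + 9) + 72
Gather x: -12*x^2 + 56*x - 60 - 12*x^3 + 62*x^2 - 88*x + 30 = -12*x^3 + 50*x^2 - 32*x - 30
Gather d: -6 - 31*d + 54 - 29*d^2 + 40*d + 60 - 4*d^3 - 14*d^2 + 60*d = -4*d^3 - 43*d^2 + 69*d + 108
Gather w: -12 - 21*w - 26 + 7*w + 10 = -14*w - 28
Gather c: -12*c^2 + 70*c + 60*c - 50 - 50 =-12*c^2 + 130*c - 100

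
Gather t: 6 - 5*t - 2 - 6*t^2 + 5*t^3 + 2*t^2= 5*t^3 - 4*t^2 - 5*t + 4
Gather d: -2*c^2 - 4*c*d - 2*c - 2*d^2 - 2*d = -2*c^2 - 2*c - 2*d^2 + d*(-4*c - 2)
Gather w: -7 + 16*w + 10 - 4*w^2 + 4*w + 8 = -4*w^2 + 20*w + 11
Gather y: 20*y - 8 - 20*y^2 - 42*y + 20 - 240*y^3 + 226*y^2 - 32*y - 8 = -240*y^3 + 206*y^2 - 54*y + 4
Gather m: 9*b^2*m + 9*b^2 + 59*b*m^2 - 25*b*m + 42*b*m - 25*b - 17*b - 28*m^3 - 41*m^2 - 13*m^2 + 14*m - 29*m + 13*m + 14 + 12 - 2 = 9*b^2 - 42*b - 28*m^3 + m^2*(59*b - 54) + m*(9*b^2 + 17*b - 2) + 24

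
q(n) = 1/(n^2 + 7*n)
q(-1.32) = -0.13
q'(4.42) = -0.01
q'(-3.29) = -0.00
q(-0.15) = -0.97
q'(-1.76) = -0.04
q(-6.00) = -0.17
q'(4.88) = -0.00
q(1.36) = 0.09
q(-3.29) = -0.08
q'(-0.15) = -6.35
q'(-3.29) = -0.00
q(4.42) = 0.02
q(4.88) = 0.02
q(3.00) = 0.03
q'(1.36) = -0.08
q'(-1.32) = -0.08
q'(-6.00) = 0.14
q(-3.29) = -0.08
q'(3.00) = -0.01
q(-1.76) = -0.11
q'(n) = (-2*n - 7)/(n^2 + 7*n)^2 = (-2*n - 7)/(n^2*(n + 7)^2)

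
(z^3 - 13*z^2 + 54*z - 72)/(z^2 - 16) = (z^2 - 9*z + 18)/(z + 4)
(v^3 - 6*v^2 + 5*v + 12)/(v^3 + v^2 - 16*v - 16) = (v - 3)/(v + 4)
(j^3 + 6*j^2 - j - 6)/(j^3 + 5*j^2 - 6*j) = (j + 1)/j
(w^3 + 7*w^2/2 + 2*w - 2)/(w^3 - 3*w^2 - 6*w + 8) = (w^2 + 3*w/2 - 1)/(w^2 - 5*w + 4)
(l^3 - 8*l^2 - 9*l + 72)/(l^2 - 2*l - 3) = (l^2 - 5*l - 24)/(l + 1)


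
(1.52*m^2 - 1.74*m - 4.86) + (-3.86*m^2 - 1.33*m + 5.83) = -2.34*m^2 - 3.07*m + 0.97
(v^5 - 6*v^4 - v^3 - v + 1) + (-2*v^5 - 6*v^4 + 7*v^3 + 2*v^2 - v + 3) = -v^5 - 12*v^4 + 6*v^3 + 2*v^2 - 2*v + 4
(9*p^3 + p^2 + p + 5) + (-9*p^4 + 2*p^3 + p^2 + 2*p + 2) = -9*p^4 + 11*p^3 + 2*p^2 + 3*p + 7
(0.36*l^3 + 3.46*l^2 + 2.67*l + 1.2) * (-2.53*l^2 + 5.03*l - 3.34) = -0.9108*l^5 - 6.943*l^4 + 9.4463*l^3 - 1.1623*l^2 - 2.8818*l - 4.008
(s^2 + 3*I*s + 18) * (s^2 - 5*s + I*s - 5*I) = s^4 - 5*s^3 + 4*I*s^3 + 15*s^2 - 20*I*s^2 - 75*s + 18*I*s - 90*I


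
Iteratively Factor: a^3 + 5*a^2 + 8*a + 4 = (a + 2)*(a^2 + 3*a + 2) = (a + 2)^2*(a + 1)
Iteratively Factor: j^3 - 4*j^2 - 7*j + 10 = (j - 5)*(j^2 + j - 2) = (j - 5)*(j + 2)*(j - 1)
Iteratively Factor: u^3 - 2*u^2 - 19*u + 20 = (u + 4)*(u^2 - 6*u + 5) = (u - 1)*(u + 4)*(u - 5)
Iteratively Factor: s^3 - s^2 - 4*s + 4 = (s + 2)*(s^2 - 3*s + 2) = (s - 1)*(s + 2)*(s - 2)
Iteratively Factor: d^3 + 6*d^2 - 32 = (d - 2)*(d^2 + 8*d + 16) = (d - 2)*(d + 4)*(d + 4)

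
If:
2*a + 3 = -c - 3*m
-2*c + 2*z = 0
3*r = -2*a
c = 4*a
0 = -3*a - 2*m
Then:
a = -2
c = -8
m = 3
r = 4/3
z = -8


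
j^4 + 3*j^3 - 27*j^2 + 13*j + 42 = (j - 3)*(j - 2)*(j + 1)*(j + 7)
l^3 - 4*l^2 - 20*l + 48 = (l - 6)*(l - 2)*(l + 4)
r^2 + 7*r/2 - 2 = (r - 1/2)*(r + 4)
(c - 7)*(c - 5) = c^2 - 12*c + 35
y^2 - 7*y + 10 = (y - 5)*(y - 2)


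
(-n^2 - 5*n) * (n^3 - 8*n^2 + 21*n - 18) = -n^5 + 3*n^4 + 19*n^3 - 87*n^2 + 90*n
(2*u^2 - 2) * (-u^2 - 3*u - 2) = -2*u^4 - 6*u^3 - 2*u^2 + 6*u + 4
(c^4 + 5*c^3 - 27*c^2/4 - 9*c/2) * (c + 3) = c^5 + 8*c^4 + 33*c^3/4 - 99*c^2/4 - 27*c/2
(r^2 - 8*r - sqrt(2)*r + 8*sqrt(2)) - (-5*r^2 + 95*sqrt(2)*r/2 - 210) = 6*r^2 - 97*sqrt(2)*r/2 - 8*r + 8*sqrt(2) + 210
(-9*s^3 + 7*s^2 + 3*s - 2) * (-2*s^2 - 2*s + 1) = 18*s^5 + 4*s^4 - 29*s^3 + 5*s^2 + 7*s - 2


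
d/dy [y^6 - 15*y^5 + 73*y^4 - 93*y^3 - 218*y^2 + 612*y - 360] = 6*y^5 - 75*y^4 + 292*y^3 - 279*y^2 - 436*y + 612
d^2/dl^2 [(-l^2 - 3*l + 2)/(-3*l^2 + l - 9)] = 10*(6*l^3 - 27*l^2 - 45*l + 32)/(27*l^6 - 27*l^5 + 252*l^4 - 163*l^3 + 756*l^2 - 243*l + 729)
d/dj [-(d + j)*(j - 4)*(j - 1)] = -2*d*j + 5*d - 3*j^2 + 10*j - 4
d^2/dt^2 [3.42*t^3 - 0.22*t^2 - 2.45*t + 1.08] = 20.52*t - 0.44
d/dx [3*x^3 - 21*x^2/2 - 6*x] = 9*x^2 - 21*x - 6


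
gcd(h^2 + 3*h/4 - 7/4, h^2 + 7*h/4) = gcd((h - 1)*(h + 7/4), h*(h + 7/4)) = h + 7/4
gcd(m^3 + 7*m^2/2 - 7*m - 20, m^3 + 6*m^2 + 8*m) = m^2 + 6*m + 8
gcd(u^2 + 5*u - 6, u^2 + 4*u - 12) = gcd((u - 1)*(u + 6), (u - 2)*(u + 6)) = u + 6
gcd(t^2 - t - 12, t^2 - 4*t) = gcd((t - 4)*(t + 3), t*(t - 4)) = t - 4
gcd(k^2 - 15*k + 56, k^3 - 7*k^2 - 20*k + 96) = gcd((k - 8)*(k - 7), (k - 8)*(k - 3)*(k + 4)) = k - 8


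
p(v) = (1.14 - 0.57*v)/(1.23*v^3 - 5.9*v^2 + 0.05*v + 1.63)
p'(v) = (1.14 - 0.57*v)*(-3.69*v^2 + 11.8*v - 0.05)/(1.23*v^3 - 5.9*v^2 + 0.05*v + 1.63)^2 - 0.57/(1.23*v^3 - 5.9*v^2 + 0.05*v + 1.63) = (1.4022*v^3 - 7.5696*v^2 + 13.452*v - 0.9861)/(1.5129*v^6 - 14.514*v^5 + 34.933*v^4 + 3.4198*v^3 - 19.2315*v^2 + 0.163*v + 2.6569)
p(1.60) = -0.03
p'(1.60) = 0.10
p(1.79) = -0.01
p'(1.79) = 0.07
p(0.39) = 1.11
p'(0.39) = 4.69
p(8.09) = -0.01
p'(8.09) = 0.00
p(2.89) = 0.03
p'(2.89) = 0.03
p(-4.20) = -0.02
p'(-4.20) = -0.01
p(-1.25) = -0.18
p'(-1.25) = -0.32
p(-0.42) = 2.89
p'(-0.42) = -35.47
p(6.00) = -0.04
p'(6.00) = 0.04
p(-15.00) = -0.00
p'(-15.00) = -0.00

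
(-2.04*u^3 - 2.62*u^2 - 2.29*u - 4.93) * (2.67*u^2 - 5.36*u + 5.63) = -5.4468*u^5 + 3.939*u^4 - 3.5563*u^3 - 15.6393*u^2 + 13.5321*u - 27.7559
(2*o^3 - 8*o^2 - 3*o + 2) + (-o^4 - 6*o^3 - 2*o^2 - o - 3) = -o^4 - 4*o^3 - 10*o^2 - 4*o - 1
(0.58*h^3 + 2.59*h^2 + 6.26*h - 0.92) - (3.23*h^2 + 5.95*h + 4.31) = 0.58*h^3 - 0.64*h^2 + 0.31*h - 5.23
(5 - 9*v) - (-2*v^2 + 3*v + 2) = 2*v^2 - 12*v + 3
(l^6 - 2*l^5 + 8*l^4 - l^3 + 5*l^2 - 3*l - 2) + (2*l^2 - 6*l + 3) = l^6 - 2*l^5 + 8*l^4 - l^3 + 7*l^2 - 9*l + 1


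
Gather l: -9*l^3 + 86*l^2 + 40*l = -9*l^3 + 86*l^2 + 40*l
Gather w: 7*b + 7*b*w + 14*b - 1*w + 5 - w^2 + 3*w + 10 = 21*b - w^2 + w*(7*b + 2) + 15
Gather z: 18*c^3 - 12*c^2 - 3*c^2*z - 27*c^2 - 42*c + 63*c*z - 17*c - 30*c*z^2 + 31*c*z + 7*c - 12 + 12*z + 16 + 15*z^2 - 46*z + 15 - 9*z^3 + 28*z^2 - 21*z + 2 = 18*c^3 - 39*c^2 - 52*c - 9*z^3 + z^2*(43 - 30*c) + z*(-3*c^2 + 94*c - 55) + 21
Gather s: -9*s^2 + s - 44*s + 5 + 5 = -9*s^2 - 43*s + 10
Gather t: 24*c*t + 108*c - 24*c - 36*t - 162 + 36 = 84*c + t*(24*c - 36) - 126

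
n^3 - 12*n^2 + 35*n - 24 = (n - 8)*(n - 3)*(n - 1)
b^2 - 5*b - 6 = (b - 6)*(b + 1)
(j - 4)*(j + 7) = j^2 + 3*j - 28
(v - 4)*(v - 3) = v^2 - 7*v + 12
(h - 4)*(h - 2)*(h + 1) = h^3 - 5*h^2 + 2*h + 8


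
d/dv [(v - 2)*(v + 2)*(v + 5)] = 3*v^2 + 10*v - 4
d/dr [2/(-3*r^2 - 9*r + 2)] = 6*(2*r + 3)/(3*r^2 + 9*r - 2)^2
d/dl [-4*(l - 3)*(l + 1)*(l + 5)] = -12*l^2 - 24*l + 52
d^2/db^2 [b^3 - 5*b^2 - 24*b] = 6*b - 10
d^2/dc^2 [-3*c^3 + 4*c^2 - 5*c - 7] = 8 - 18*c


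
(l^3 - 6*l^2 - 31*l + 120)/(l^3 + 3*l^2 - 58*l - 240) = (l - 3)/(l + 6)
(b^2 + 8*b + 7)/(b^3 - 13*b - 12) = (b + 7)/(b^2 - b - 12)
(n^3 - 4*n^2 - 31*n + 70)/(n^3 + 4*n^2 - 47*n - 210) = (n - 2)/(n + 6)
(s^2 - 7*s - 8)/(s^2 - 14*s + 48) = (s + 1)/(s - 6)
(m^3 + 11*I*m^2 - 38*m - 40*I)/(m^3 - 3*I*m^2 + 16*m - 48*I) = (m^2 + 7*I*m - 10)/(m^2 - 7*I*m - 12)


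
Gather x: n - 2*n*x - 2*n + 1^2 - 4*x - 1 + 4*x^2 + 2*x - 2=-n + 4*x^2 + x*(-2*n - 2) - 2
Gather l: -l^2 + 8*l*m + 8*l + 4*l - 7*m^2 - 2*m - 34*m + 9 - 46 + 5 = -l^2 + l*(8*m + 12) - 7*m^2 - 36*m - 32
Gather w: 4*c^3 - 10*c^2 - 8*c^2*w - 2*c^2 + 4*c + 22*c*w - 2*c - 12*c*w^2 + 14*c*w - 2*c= 4*c^3 - 12*c^2 - 12*c*w^2 + w*(-8*c^2 + 36*c)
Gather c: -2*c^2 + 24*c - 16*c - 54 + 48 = -2*c^2 + 8*c - 6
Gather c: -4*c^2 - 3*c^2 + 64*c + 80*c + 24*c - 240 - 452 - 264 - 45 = -7*c^2 + 168*c - 1001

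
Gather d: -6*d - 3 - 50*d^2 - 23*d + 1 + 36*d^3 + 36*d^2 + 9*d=36*d^3 - 14*d^2 - 20*d - 2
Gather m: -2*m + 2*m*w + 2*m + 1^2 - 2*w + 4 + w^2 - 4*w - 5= 2*m*w + w^2 - 6*w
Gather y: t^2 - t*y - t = t^2 - t*y - t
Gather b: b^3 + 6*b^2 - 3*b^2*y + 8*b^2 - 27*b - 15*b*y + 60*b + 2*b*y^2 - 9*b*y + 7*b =b^3 + b^2*(14 - 3*y) + b*(2*y^2 - 24*y + 40)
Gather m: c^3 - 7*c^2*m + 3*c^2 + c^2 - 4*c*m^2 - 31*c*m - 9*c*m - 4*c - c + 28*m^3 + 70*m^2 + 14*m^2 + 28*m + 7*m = c^3 + 4*c^2 - 5*c + 28*m^3 + m^2*(84 - 4*c) + m*(-7*c^2 - 40*c + 35)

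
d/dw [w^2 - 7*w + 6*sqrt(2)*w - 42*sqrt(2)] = 2*w - 7 + 6*sqrt(2)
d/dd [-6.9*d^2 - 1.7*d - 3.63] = -13.8*d - 1.7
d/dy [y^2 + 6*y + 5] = 2*y + 6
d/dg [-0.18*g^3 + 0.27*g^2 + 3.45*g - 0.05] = -0.54*g^2 + 0.54*g + 3.45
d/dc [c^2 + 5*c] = 2*c + 5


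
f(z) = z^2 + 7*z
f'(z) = 2*z + 7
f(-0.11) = -0.76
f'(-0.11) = 6.78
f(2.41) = 22.68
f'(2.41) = 11.82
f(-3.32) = -12.22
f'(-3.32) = 0.36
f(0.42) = 3.12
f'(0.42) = 7.84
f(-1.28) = -7.32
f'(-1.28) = 4.44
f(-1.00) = -6.00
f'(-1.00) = 5.00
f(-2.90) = -11.89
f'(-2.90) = 1.20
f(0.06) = 0.42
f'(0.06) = 7.12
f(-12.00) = 60.00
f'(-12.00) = -17.00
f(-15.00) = 120.00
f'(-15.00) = -23.00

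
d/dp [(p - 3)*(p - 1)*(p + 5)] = 3*p^2 + 2*p - 17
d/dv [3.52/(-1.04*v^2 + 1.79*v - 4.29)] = (7.3216*v - 6.3008)/(1.04*v^2 - 1.79*v + 4.29)^2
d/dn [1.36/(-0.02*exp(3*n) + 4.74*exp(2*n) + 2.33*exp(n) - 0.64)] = (0.0816*exp(2*n) - 12.8928*exp(n) - 3.1688)*exp(n)/(0.02*exp(3*n) - 4.74*exp(2*n) - 2.33*exp(n) + 0.64)^2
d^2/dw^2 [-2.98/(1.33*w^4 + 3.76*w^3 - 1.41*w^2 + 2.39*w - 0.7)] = ((47.5608*w^2 + 67.2288*w - 8.4036)*(1.33*w^4 + 3.76*w^3 - 1.41*w^2 + 2.39*w - 0.7) - 2.98*(5.32*w^3 + 11.28*w^2 - 2.82*w + 2.39)*(10.64*w^3 + 22.56*w^2 - 5.64*w + 4.78))/(1.33*w^4 + 3.76*w^3 - 1.41*w^2 + 2.39*w - 0.7)^3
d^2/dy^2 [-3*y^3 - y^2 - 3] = -18*y - 2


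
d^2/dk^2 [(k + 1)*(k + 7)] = 2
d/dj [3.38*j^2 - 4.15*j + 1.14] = 6.76*j - 4.15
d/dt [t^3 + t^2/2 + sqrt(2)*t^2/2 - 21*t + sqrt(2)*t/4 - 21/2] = 3*t^2 + t + sqrt(2)*t - 21 + sqrt(2)/4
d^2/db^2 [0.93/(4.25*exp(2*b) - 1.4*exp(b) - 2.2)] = ((1.302 - 15.81*exp(b))*(-4.25*exp(2*b) + 1.4*exp(b) + 2.2) - 0.93*(8.5*exp(b) - 1.4)*(17.0*exp(b) - 2.8)*exp(b))*exp(b)/(-4.25*exp(2*b) + 1.4*exp(b) + 2.2)^3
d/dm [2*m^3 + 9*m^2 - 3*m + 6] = 6*m^2 + 18*m - 3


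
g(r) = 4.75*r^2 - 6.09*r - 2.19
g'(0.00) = -6.09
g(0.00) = -2.19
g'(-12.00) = -120.09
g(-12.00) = 754.89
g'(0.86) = 2.08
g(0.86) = -3.91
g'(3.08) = 23.17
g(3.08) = 24.11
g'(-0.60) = -11.79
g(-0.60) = 3.17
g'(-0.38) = -9.70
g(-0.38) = 0.81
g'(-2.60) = -30.79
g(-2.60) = 45.75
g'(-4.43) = -48.18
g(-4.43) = 118.01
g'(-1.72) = -22.43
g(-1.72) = 22.34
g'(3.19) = 24.22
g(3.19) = 26.72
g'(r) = 9.5*r - 6.09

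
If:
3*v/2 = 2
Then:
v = 4/3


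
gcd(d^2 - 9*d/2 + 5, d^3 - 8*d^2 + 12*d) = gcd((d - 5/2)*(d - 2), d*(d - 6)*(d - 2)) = d - 2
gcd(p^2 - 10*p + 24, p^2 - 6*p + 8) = p - 4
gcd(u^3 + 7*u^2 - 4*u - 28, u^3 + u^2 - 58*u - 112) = u^2 + 9*u + 14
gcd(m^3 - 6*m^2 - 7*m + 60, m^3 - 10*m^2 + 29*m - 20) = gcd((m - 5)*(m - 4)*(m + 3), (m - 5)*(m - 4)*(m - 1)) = m^2 - 9*m + 20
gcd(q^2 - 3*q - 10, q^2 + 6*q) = 1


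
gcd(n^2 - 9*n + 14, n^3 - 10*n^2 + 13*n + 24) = 1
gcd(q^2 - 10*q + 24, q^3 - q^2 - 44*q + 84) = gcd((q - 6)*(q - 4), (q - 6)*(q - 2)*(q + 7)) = q - 6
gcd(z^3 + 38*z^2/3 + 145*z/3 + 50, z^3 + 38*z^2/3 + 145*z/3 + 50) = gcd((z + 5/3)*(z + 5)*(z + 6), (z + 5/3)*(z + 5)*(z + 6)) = z^3 + 38*z^2/3 + 145*z/3 + 50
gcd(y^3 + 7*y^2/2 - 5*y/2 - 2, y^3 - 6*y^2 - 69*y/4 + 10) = 1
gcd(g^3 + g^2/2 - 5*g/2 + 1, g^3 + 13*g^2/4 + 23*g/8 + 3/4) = g + 2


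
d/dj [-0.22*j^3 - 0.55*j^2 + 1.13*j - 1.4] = -0.66*j^2 - 1.1*j + 1.13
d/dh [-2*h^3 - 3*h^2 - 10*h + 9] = -6*h^2 - 6*h - 10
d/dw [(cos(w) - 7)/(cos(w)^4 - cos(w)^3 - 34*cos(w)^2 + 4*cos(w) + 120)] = (6*sin(w)^4 + 14*sin(w)^2 + 907*cos(w) - 15*cos(3*w) - 316)*sin(w)/(2*(cos(w) - 6)^2*(cos(w) - 2)^2*(cos(w) + 2)^2*(cos(w) + 5)^2)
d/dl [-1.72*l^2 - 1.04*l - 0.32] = -3.44*l - 1.04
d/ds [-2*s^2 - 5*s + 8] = -4*s - 5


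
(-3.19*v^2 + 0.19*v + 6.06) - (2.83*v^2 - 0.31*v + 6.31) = -6.02*v^2 + 0.5*v - 0.25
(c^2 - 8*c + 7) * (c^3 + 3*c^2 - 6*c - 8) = c^5 - 5*c^4 - 23*c^3 + 61*c^2 + 22*c - 56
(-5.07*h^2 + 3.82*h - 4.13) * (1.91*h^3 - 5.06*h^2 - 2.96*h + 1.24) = -9.6837*h^5 + 32.9504*h^4 - 12.2103*h^3 + 3.3038*h^2 + 16.9616*h - 5.1212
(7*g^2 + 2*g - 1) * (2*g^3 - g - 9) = 14*g^5 + 4*g^4 - 9*g^3 - 65*g^2 - 17*g + 9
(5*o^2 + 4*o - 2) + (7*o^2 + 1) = 12*o^2 + 4*o - 1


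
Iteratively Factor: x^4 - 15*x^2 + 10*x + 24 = (x + 1)*(x^3 - x^2 - 14*x + 24) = (x - 3)*(x + 1)*(x^2 + 2*x - 8) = (x - 3)*(x + 1)*(x + 4)*(x - 2)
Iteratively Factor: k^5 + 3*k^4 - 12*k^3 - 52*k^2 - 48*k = (k + 3)*(k^4 - 12*k^2 - 16*k) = k*(k + 3)*(k^3 - 12*k - 16) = k*(k + 2)*(k + 3)*(k^2 - 2*k - 8) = k*(k + 2)^2*(k + 3)*(k - 4)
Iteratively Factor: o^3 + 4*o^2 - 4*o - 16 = (o + 2)*(o^2 + 2*o - 8) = (o - 2)*(o + 2)*(o + 4)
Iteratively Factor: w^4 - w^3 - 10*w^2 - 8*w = (w)*(w^3 - w^2 - 10*w - 8) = w*(w + 2)*(w^2 - 3*w - 4) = w*(w - 4)*(w + 2)*(w + 1)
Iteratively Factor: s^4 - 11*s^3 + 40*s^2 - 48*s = (s)*(s^3 - 11*s^2 + 40*s - 48) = s*(s - 4)*(s^2 - 7*s + 12) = s*(s - 4)^2*(s - 3)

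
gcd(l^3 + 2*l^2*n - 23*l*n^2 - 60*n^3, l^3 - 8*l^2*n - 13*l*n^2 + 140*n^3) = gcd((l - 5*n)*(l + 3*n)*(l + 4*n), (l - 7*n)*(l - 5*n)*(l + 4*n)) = l^2 - l*n - 20*n^2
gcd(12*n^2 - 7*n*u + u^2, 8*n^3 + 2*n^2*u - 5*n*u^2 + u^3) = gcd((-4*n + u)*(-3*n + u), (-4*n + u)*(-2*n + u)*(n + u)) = -4*n + u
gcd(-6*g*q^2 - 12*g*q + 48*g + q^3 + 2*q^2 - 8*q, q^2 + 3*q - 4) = q + 4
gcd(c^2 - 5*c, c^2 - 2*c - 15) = c - 5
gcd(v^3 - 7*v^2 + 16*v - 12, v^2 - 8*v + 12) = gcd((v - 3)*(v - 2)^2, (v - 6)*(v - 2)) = v - 2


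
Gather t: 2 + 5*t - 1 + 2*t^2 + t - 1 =2*t^2 + 6*t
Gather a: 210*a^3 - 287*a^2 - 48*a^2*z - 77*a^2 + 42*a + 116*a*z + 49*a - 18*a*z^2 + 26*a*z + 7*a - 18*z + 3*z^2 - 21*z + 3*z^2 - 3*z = 210*a^3 + a^2*(-48*z - 364) + a*(-18*z^2 + 142*z + 98) + 6*z^2 - 42*z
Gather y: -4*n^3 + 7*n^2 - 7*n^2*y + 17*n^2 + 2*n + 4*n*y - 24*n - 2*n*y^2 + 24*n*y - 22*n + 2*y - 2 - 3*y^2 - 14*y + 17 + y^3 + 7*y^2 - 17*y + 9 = -4*n^3 + 24*n^2 - 44*n + y^3 + y^2*(4 - 2*n) + y*(-7*n^2 + 28*n - 29) + 24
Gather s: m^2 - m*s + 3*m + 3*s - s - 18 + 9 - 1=m^2 + 3*m + s*(2 - m) - 10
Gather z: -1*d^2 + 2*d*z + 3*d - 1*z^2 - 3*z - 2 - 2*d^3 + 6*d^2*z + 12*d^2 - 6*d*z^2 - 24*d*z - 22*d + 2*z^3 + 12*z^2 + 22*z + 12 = -2*d^3 + 11*d^2 - 19*d + 2*z^3 + z^2*(11 - 6*d) + z*(6*d^2 - 22*d + 19) + 10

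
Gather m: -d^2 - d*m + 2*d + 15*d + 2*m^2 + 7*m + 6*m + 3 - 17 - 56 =-d^2 + 17*d + 2*m^2 + m*(13 - d) - 70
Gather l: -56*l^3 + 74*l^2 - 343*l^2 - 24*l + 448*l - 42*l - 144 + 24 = -56*l^3 - 269*l^2 + 382*l - 120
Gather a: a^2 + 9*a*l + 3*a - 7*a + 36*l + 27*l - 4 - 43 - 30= a^2 + a*(9*l - 4) + 63*l - 77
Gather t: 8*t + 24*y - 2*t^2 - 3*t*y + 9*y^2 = -2*t^2 + t*(8 - 3*y) + 9*y^2 + 24*y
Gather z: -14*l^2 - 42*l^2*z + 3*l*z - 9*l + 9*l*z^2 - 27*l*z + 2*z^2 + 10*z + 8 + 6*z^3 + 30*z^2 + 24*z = -14*l^2 - 9*l + 6*z^3 + z^2*(9*l + 32) + z*(-42*l^2 - 24*l + 34) + 8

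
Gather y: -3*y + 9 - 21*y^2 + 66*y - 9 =-21*y^2 + 63*y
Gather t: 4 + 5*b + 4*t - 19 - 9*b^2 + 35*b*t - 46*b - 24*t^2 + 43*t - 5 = -9*b^2 - 41*b - 24*t^2 + t*(35*b + 47) - 20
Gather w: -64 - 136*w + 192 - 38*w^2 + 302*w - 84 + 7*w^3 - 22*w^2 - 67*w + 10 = 7*w^3 - 60*w^2 + 99*w + 54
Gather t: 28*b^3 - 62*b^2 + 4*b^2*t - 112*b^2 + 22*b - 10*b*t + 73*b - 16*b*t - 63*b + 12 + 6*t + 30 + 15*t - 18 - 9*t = 28*b^3 - 174*b^2 + 32*b + t*(4*b^2 - 26*b + 12) + 24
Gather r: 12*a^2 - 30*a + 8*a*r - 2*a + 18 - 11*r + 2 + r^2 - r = 12*a^2 - 32*a + r^2 + r*(8*a - 12) + 20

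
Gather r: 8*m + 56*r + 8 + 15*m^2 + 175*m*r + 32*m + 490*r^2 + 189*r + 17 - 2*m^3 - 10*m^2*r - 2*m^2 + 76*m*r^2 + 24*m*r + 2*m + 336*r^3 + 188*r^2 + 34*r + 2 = -2*m^3 + 13*m^2 + 42*m + 336*r^3 + r^2*(76*m + 678) + r*(-10*m^2 + 199*m + 279) + 27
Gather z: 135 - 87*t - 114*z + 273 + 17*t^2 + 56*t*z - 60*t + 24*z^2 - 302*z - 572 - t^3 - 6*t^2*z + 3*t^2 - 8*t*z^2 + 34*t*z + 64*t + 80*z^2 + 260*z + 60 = -t^3 + 20*t^2 - 83*t + z^2*(104 - 8*t) + z*(-6*t^2 + 90*t - 156) - 104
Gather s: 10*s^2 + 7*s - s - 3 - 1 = 10*s^2 + 6*s - 4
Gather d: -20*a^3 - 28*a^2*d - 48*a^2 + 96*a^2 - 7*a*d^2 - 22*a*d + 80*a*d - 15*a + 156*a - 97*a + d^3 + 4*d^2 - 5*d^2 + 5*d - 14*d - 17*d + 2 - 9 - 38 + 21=-20*a^3 + 48*a^2 + 44*a + d^3 + d^2*(-7*a - 1) + d*(-28*a^2 + 58*a - 26) - 24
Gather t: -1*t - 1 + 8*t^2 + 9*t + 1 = 8*t^2 + 8*t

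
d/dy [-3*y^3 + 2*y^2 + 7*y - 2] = -9*y^2 + 4*y + 7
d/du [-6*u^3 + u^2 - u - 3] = -18*u^2 + 2*u - 1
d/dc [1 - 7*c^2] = -14*c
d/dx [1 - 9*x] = -9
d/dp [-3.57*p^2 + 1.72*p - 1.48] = 1.72 - 7.14*p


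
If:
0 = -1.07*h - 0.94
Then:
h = -0.88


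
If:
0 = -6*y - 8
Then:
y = -4/3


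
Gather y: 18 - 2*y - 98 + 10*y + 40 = 8*y - 40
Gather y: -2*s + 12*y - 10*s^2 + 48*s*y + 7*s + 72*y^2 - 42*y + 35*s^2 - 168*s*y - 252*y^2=25*s^2 + 5*s - 180*y^2 + y*(-120*s - 30)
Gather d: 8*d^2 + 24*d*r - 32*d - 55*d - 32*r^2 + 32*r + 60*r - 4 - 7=8*d^2 + d*(24*r - 87) - 32*r^2 + 92*r - 11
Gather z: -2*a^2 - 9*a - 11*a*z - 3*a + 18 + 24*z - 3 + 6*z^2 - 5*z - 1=-2*a^2 - 12*a + 6*z^2 + z*(19 - 11*a) + 14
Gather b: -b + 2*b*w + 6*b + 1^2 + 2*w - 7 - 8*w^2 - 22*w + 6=b*(2*w + 5) - 8*w^2 - 20*w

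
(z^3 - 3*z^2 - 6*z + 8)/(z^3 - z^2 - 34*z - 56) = (z^2 - 5*z + 4)/(z^2 - 3*z - 28)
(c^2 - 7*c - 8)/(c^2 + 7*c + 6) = (c - 8)/(c + 6)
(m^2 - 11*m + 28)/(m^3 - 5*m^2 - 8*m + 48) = (m - 7)/(m^2 - m - 12)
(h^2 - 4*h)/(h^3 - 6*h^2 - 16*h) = (4 - h)/(-h^2 + 6*h + 16)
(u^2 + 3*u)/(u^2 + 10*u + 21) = u/(u + 7)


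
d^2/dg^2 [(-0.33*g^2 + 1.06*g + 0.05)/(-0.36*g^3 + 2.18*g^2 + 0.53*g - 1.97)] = (0.0855360000000002*g^6 - 0.824256000000001*g^5 + 5.291352*g^4 - 13.890812*g^3 + 16.155852*g^2 - 27.447516*g - 0.109648)/(0.046656*g^9 - 0.847584*g^8 + 4.926528*g^7 - 7.098632*g^6 - 16.52928*g^5 + 23.994342*g^4 + 17.699323*g^3 - 23.720967*g^2 - 6.170631*g + 7.645373)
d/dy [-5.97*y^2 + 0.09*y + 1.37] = 0.09 - 11.94*y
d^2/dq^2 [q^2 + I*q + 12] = 2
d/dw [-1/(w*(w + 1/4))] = 4*(8*w + 1)/(w^2*(4*w + 1)^2)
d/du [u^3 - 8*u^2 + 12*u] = 3*u^2 - 16*u + 12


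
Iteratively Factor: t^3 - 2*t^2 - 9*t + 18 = (t - 2)*(t^2 - 9) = (t - 3)*(t - 2)*(t + 3)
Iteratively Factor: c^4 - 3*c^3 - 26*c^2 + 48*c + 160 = (c + 2)*(c^3 - 5*c^2 - 16*c + 80) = (c + 2)*(c + 4)*(c^2 - 9*c + 20) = (c - 4)*(c + 2)*(c + 4)*(c - 5)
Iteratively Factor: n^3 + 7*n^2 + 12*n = (n + 4)*(n^2 + 3*n) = (n + 3)*(n + 4)*(n)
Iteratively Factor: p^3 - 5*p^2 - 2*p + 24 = (p - 3)*(p^2 - 2*p - 8) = (p - 4)*(p - 3)*(p + 2)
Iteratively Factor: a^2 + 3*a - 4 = (a - 1)*(a + 4)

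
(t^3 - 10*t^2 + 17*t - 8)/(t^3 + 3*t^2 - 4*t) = (t^2 - 9*t + 8)/(t*(t + 4))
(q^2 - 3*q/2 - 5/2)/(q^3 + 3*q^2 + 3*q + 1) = (q - 5/2)/(q^2 + 2*q + 1)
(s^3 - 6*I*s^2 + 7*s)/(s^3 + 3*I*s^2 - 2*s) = (s - 7*I)/(s + 2*I)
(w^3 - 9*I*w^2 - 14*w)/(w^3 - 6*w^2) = (w^2 - 9*I*w - 14)/(w*(w - 6))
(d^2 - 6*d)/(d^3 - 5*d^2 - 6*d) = 1/(d + 1)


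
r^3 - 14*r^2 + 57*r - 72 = (r - 8)*(r - 3)^2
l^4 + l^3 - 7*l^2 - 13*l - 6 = (l - 3)*(l + 1)^2*(l + 2)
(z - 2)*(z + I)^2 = z^3 - 2*z^2 + 2*I*z^2 - z - 4*I*z + 2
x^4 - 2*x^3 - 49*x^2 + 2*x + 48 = (x - 8)*(x - 1)*(x + 1)*(x + 6)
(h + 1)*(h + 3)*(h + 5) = h^3 + 9*h^2 + 23*h + 15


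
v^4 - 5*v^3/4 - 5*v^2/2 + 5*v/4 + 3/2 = (v - 2)*(v - 1)*(v + 3/4)*(v + 1)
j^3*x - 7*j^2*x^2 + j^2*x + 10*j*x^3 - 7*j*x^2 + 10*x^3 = (j - 5*x)*(j - 2*x)*(j*x + x)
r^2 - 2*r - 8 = (r - 4)*(r + 2)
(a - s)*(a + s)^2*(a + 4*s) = a^4 + 5*a^3*s + 3*a^2*s^2 - 5*a*s^3 - 4*s^4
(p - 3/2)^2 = p^2 - 3*p + 9/4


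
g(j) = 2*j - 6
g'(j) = 2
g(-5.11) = -16.22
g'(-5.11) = 2.00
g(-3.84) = -13.68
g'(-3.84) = 2.00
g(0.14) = -5.72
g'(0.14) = 2.00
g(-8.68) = -23.36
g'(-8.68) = 2.00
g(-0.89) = -7.78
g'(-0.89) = 2.00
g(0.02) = -5.96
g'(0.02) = 2.00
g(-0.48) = -6.96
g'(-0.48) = 2.00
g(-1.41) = -8.82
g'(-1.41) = 2.00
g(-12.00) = -30.00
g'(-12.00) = 2.00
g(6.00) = 6.00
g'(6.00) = 2.00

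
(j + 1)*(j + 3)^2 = j^3 + 7*j^2 + 15*j + 9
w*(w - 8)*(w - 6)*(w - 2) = w^4 - 16*w^3 + 76*w^2 - 96*w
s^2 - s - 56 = (s - 8)*(s + 7)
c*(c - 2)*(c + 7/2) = c^3 + 3*c^2/2 - 7*c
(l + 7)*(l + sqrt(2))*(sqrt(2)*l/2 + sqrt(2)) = sqrt(2)*l^3/2 + l^2 + 9*sqrt(2)*l^2/2 + 9*l + 7*sqrt(2)*l + 14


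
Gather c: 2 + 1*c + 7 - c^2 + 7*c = -c^2 + 8*c + 9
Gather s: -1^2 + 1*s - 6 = s - 7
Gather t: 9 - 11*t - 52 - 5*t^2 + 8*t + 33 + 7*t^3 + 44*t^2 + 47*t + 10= 7*t^3 + 39*t^2 + 44*t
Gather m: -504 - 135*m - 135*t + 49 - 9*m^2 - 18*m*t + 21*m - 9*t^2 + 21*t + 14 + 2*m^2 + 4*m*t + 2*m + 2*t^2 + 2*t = -7*m^2 + m*(-14*t - 112) - 7*t^2 - 112*t - 441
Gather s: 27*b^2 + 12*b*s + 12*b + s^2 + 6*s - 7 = 27*b^2 + 12*b + s^2 + s*(12*b + 6) - 7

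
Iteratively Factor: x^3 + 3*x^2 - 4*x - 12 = (x - 2)*(x^2 + 5*x + 6) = (x - 2)*(x + 2)*(x + 3)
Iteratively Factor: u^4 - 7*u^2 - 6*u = (u - 3)*(u^3 + 3*u^2 + 2*u) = u*(u - 3)*(u^2 + 3*u + 2) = u*(u - 3)*(u + 2)*(u + 1)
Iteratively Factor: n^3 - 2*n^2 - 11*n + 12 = (n - 1)*(n^2 - n - 12) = (n - 1)*(n + 3)*(n - 4)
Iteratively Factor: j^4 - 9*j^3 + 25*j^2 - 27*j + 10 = (j - 1)*(j^3 - 8*j^2 + 17*j - 10) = (j - 1)^2*(j^2 - 7*j + 10) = (j - 2)*(j - 1)^2*(j - 5)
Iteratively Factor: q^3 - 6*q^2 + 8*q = (q - 2)*(q^2 - 4*q) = q*(q - 2)*(q - 4)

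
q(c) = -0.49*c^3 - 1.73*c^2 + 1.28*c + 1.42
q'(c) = -1.47*c^2 - 3.46*c + 1.28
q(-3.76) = -1.80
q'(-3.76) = -6.49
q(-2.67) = -5.00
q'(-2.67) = 0.04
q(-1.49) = -2.71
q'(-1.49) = 3.17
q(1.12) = -0.00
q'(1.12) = -4.44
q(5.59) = -131.08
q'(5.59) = -64.00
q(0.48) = 1.58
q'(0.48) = -0.72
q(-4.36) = 3.56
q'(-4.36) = -11.58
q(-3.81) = -1.47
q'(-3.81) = -6.88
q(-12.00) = 583.66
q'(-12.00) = -168.88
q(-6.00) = 37.30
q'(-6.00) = -30.88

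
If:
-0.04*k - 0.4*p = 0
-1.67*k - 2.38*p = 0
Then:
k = 0.00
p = 0.00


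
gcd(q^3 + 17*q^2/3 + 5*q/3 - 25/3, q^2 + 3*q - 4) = q - 1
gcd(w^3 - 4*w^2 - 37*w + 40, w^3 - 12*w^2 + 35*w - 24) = w^2 - 9*w + 8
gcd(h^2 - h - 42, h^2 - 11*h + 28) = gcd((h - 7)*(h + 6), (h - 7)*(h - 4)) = h - 7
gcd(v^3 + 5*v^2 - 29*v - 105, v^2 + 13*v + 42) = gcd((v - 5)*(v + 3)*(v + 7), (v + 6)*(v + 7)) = v + 7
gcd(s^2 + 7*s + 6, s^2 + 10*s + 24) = s + 6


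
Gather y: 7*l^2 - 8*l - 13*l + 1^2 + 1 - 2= 7*l^2 - 21*l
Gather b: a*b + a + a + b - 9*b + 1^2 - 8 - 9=2*a + b*(a - 8) - 16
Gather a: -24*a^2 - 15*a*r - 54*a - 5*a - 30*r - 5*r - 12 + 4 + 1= -24*a^2 + a*(-15*r - 59) - 35*r - 7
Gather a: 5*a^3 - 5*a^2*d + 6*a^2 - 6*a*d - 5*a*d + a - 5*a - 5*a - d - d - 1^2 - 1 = 5*a^3 + a^2*(6 - 5*d) + a*(-11*d - 9) - 2*d - 2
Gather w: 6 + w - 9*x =w - 9*x + 6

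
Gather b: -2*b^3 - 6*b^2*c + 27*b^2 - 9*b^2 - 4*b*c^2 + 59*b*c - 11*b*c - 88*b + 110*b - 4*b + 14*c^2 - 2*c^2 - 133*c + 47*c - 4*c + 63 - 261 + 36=-2*b^3 + b^2*(18 - 6*c) + b*(-4*c^2 + 48*c + 18) + 12*c^2 - 90*c - 162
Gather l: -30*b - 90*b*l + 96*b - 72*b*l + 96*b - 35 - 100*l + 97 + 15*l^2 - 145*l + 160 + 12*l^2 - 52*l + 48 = 162*b + 27*l^2 + l*(-162*b - 297) + 270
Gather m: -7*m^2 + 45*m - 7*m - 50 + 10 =-7*m^2 + 38*m - 40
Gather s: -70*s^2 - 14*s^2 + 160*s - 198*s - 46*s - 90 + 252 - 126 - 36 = -84*s^2 - 84*s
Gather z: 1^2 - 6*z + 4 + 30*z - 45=24*z - 40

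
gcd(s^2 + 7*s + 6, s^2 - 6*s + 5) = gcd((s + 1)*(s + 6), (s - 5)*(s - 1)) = 1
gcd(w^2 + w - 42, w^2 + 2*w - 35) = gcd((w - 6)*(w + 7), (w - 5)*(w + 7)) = w + 7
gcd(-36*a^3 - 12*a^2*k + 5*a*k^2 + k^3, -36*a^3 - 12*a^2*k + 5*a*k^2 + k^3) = 36*a^3 + 12*a^2*k - 5*a*k^2 - k^3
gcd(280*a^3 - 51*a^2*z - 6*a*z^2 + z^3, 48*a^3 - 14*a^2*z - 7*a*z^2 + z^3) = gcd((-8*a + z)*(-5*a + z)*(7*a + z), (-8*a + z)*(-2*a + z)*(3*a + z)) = -8*a + z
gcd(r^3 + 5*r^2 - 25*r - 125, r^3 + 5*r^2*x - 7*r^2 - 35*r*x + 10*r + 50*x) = r - 5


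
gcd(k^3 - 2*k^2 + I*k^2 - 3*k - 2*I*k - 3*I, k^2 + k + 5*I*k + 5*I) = k + 1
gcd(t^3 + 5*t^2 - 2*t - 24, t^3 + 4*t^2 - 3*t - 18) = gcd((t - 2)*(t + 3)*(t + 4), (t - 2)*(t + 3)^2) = t^2 + t - 6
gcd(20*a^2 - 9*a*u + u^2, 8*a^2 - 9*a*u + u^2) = 1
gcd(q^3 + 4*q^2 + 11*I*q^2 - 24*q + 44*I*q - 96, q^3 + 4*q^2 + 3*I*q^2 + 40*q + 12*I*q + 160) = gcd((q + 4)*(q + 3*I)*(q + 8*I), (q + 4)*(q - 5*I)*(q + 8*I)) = q^2 + q*(4 + 8*I) + 32*I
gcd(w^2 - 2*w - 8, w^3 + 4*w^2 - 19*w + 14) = 1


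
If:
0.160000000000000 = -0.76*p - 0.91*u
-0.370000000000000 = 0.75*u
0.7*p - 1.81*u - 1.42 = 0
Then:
No Solution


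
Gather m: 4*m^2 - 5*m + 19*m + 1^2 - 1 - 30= 4*m^2 + 14*m - 30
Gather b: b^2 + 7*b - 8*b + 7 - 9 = b^2 - b - 2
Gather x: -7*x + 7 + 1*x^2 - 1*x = x^2 - 8*x + 7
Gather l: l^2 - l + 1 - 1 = l^2 - l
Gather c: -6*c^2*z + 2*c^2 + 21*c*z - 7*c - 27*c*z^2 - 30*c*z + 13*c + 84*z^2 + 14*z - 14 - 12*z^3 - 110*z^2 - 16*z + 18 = c^2*(2 - 6*z) + c*(-27*z^2 - 9*z + 6) - 12*z^3 - 26*z^2 - 2*z + 4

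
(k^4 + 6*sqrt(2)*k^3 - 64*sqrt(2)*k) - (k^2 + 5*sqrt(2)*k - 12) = k^4 + 6*sqrt(2)*k^3 - k^2 - 69*sqrt(2)*k + 12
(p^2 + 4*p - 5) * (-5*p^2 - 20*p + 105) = -5*p^4 - 40*p^3 + 50*p^2 + 520*p - 525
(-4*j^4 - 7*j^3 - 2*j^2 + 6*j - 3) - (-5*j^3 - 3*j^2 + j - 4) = -4*j^4 - 2*j^3 + j^2 + 5*j + 1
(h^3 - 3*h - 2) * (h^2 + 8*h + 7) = h^5 + 8*h^4 + 4*h^3 - 26*h^2 - 37*h - 14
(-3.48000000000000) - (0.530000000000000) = -4.01000000000000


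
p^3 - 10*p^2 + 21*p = p*(p - 7)*(p - 3)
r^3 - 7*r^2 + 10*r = r*(r - 5)*(r - 2)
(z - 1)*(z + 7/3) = z^2 + 4*z/3 - 7/3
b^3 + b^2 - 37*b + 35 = (b - 5)*(b - 1)*(b + 7)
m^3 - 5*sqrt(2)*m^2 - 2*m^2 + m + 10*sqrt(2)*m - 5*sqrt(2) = (m - 1)^2*(m - 5*sqrt(2))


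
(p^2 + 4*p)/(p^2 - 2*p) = (p + 4)/(p - 2)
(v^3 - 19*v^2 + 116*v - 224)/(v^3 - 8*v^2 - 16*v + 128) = (v - 7)/(v + 4)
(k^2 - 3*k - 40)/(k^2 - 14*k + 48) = (k + 5)/(k - 6)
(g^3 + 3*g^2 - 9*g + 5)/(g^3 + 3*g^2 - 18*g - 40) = (g^2 - 2*g + 1)/(g^2 - 2*g - 8)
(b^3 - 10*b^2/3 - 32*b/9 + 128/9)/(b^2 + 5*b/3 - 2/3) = (9*b^2 - 48*b + 64)/(3*(3*b - 1))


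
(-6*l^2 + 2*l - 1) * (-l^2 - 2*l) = 6*l^4 + 10*l^3 - 3*l^2 + 2*l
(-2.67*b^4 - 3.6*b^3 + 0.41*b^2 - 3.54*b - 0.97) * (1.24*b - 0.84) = -3.3108*b^5 - 2.2212*b^4 + 3.5324*b^3 - 4.734*b^2 + 1.7708*b + 0.8148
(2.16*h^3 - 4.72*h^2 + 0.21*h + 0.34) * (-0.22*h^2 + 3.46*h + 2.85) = -0.4752*h^5 + 8.512*h^4 - 10.2214*h^3 - 12.8002*h^2 + 1.7749*h + 0.969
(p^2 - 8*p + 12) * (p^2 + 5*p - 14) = p^4 - 3*p^3 - 42*p^2 + 172*p - 168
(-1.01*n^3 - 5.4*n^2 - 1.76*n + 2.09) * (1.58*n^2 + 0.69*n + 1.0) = -1.5958*n^5 - 9.2289*n^4 - 7.5168*n^3 - 3.3122*n^2 - 0.3179*n + 2.09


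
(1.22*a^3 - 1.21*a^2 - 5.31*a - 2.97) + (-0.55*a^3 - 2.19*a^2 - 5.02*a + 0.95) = 0.67*a^3 - 3.4*a^2 - 10.33*a - 2.02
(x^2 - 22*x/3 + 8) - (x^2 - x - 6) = 14 - 19*x/3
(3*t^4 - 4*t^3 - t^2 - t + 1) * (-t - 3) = -3*t^5 - 5*t^4 + 13*t^3 + 4*t^2 + 2*t - 3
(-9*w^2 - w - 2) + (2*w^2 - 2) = -7*w^2 - w - 4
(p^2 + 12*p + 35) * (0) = 0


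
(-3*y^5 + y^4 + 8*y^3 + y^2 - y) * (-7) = 21*y^5 - 7*y^4 - 56*y^3 - 7*y^2 + 7*y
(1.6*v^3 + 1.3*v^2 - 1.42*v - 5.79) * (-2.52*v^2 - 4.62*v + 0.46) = -4.032*v^5 - 10.668*v^4 - 1.6916*v^3 + 21.7492*v^2 + 26.0966*v - 2.6634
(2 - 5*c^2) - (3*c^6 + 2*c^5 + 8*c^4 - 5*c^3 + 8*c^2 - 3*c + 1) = -3*c^6 - 2*c^5 - 8*c^4 + 5*c^3 - 13*c^2 + 3*c + 1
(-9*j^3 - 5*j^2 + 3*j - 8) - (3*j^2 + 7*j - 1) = -9*j^3 - 8*j^2 - 4*j - 7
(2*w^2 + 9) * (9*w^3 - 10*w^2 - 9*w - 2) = 18*w^5 - 20*w^4 + 63*w^3 - 94*w^2 - 81*w - 18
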